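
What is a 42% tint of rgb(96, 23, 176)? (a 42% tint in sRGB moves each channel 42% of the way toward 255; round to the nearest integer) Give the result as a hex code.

#A378D1

Lerp each channel 42% toward 255:
  R: 96 + 0.42×(255−96) = 96 + 66.78 = 162.78 → 163
  G: 23 + 97.44 = 120.44 → 120
  B: 176 + 0.42×(255−176) = 176 + 33.18 = 209.18 → 209
rgb(163, 120, 209) = #A378D1.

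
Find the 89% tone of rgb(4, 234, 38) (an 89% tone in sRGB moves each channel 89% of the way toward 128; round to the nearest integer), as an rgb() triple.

rgb(114, 140, 118)

Lerp each channel 89% toward 128:
  R: 4 + 110.36 = 114.36 → 114
  G: 234 − 94.34 = 139.66 → 140
  B: 38 + 0.89×(128−38) = 38 + 80.1 = 118.1 → 118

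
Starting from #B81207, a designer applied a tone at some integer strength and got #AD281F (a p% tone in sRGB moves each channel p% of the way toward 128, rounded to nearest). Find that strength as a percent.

#B81207 is rgb(184, 18, 7); #AD281F is rgb(173, 40, 31).
On the B channel (widest range): 31 ≈ 7 + (p/100)(128 − 7), so p ≈ 100×(31 − 7)/(128 − 7) = 2400/121 = 19.83.
p = 20 reproduces all three channels after rounding.

20%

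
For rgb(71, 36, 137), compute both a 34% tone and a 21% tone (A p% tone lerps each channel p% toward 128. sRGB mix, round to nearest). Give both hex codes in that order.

#5A4386, #533787

34% tone:
  R: 71 + 19.38 = 90.38 → 90
  G: 36 + 31.28 = 67.28 → 67
  B: 137 − 3.06 = 133.94 → 134
  → #5A4386
21% tone:
  R: 71 + 0.21×(128−71) = 71 + 11.97 = 82.97 → 83
  G: 36 + 19.32 = 55.32 → 55
  B: 137 + 0.21×(128−137) = 137 − 1.89 = 135.11 → 135
  → #533787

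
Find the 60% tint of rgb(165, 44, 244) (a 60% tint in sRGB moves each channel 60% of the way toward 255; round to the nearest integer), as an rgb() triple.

Lerp each channel 60% toward 255:
  R: 165 + 54 = 219 → 219
  G: 44 + 126.6 = 170.6 → 171
  B: 244 + 6.6 = 250.6 → 251

rgb(219, 171, 251)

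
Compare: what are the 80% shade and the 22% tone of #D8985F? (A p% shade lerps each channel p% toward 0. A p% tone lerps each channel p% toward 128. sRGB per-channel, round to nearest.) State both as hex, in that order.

#D8985F is rgb(216, 152, 95).
80% shade:
  R: 216 − 172.8 = 43.2 → 43
  G: 152 + 0.8×(0−152) = 152 − 121.6 = 30.4 → 30
  B: 95 + 0.8×(0−95) = 95 − 76 = 19 → 19
  → #2B1E13
22% tone:
  R: 216 + 0.22×(128−216) = 216 − 19.36 = 196.64 → 197
  G: 152 − 5.28 = 146.72 → 147
  B: 95 + 0.22×(128−95) = 95 + 7.26 = 102.26 → 102
  → #C59366

#2B1E13, #C59366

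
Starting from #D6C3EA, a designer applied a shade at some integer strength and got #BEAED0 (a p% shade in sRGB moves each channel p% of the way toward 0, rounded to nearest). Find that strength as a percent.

#D6C3EA is rgb(214, 195, 234); #BEAED0 is rgb(190, 174, 208).
On the B channel (widest range): 208 ≈ 234 + (p/100)(0 − 234), so p ≈ 100×(208 − 234)/(0 − 234) = -2600/-234 = 11.11.
p = 11 reproduces all three channels after rounding.

11%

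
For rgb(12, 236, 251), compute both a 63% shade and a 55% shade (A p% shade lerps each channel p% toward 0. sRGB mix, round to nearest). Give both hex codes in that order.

63% shade:
  R: 12 − 7.56 = 4.44 → 4
  G: 236 − 148.68 = 87.32 → 87
  B: 251 + 0.63×(0−251) = 251 − 158.13 = 92.87 → 93
  → #04575D
55% shade:
  R: 12 + 0.55×(0−12) = 12 − 6.6 = 5.4 → 5
  G: 236 + 0.55×(0−236) = 236 − 129.8 = 106.2 → 106
  B: 251 − 138.05 = 112.95 → 113
  → #056A71

#04575D, #056A71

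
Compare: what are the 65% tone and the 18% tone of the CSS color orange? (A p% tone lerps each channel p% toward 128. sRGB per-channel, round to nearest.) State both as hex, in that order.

#ac8d53, #e89e17

CSS orange is rgb(255, 165, 0).
65% tone:
  R: 255 + 0.65×(128−255) = 255 − 82.55 = 172.45 → 172
  G: 165 − 24.05 = 140.95 → 141
  B: 0 + 0.65×(128−0) = 0 + 83.2 = 83.2 → 83
  → #ac8d53
18% tone:
  R: 255 + 0.18×(128−255) = 255 − 22.86 = 232.14 → 232
  G: 165 + 0.18×(128−165) = 165 − 6.66 = 158.34 → 158
  B: 0 + 0.18×(128−0) = 0 + 23.04 = 23.04 → 23
  → #e89e17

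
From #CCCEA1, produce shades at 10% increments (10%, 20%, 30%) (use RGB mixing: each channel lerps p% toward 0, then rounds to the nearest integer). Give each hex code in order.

#B8B991, #A3A581, #8F9071

#CCCEA1 is rgb(204, 206, 161).
10%: (204 − 20.4 = 183.6→184, 206 − 20.6 = 185.4→185, 161 − 16.1 = 144.9→145) → #B8B991
20%: (204 − 40.8 = 163.2→163, 206 − 41.2 = 164.8→165, 161 − 32.2 = 128.8→129) → #A3A581
30%: (204 − 61.2 = 142.8→143, 206 − 61.8 = 144.2→144, 161 − 48.3 = 112.7→113) → #8F9071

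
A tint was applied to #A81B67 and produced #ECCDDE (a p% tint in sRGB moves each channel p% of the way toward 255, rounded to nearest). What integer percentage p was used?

78%

#A81B67 is rgb(168, 27, 103); #ECCDDE is rgb(236, 205, 222).
On the G channel (widest range): 205 ≈ 27 + (p/100)(255 − 27), so p ≈ 100×(205 − 27)/(255 − 27) = 17800/228 = 78.07.
p = 78 reproduces all three channels after rounding.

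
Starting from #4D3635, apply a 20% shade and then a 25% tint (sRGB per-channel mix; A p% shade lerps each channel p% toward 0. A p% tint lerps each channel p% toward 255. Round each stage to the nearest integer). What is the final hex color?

#6E605F

#4D3635 is rgb(77, 54, 53).
Lerp each channel 20% toward 0:
  R: 77 + 0.2×(0−77) = 77 − 15.4 = 61.6 → 62
  G: 54 + 0.2×(0−54) = 54 − 10.8 = 43.2 → 43
  B: 53 + 0.2×(0−53) = 53 − 10.6 = 42.4 → 42
After the shade: rgb(62, 43, 42) = #3E2B2A.
Lerp each channel 25% toward 255:
  R: 62 + 48.25 = 110.25 → 110
  G: 43 + 0.25×(255−43) = 43 + 53 = 96 → 96
  B: 42 + 53.25 = 95.25 → 95
rgb(110, 96, 95) = #6E605F.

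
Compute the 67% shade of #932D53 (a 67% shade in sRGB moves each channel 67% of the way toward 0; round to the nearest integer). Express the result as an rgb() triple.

rgb(49, 15, 27)

#932D53 is rgb(147, 45, 83).
A 67% shade moves each channel 67% toward 0:
  R: 147 + 0.67×(0−147) = 147 − 98.49 = 48.51 → 49
  G: 45 + 0.67×(0−45) = 45 − 30.15 = 14.85 → 15
  B: 83 + 0.67×(0−83) = 83 − 55.61 = 27.39 → 27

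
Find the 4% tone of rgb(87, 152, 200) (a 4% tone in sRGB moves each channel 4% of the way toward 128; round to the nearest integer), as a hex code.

Per channel, c → c + 0.04(128 − c):
  R: 87 + 1.64 = 88.64 → 89
  G: 152 + 0.04×(128−152) = 152 − 0.96 = 151.04 → 151
  B: 200 − 2.88 = 197.12 → 197
rgb(89, 151, 197) = #5997C5.

#5997C5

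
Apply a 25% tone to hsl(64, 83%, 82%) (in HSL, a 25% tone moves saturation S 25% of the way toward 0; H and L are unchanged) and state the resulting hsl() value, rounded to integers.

S moves 25% from 83 toward 0: 83 − 20.75 = 62.25 → 62.
H and L are unchanged.

hsl(64, 62%, 82%)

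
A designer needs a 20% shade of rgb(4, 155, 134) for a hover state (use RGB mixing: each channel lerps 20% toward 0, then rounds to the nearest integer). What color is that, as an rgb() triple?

rgb(3, 124, 107)

Per channel, c → c + 0.2(0 − c):
  R: 4 − 0.8 = 3.2 → 3
  G: 155 − 31 = 124 → 124
  B: 134 + 0.2×(0−134) = 134 − 26.8 = 107.2 → 107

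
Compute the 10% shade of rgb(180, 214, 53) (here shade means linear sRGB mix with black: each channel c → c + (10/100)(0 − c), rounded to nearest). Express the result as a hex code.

#a2c130

Per channel, c → c + 0.1(0 − c):
  R: 180 − 18 = 162 → 162
  G: 214 − 21.4 = 192.6 → 193
  B: 53 − 5.3 = 47.7 → 48
rgb(162, 193, 48) = #a2c130.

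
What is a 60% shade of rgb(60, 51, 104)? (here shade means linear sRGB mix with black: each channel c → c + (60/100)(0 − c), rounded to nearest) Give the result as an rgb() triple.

Per channel, c → c + 0.6(0 − c):
  R: 60 + 0.6×(0−60) = 60 − 36 = 24 → 24
  G: 51 + 0.6×(0−51) = 51 − 30.6 = 20.4 → 20
  B: 104 + 0.6×(0−104) = 104 − 62.4 = 41.6 → 42

rgb(24, 20, 42)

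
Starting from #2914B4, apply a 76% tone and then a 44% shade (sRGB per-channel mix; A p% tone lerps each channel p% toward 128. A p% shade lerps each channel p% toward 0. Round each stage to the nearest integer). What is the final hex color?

#3C394E

#2914B4 is rgb(41, 20, 180).
Per channel, c → c + 0.76(128 − c):
  R: 41 + 0.76×(128−41) = 41 + 66.12 = 107.12 → 107
  G: 20 + 0.76×(128−20) = 20 + 82.08 = 102.08 → 102
  B: 180 + 0.76×(128−180) = 180 − 39.52 = 140.48 → 140
After the tone: rgb(107, 102, 140) = #6B668C.
Lerp each channel 44% toward 0:
  R: 107 − 47.08 = 59.92 → 60
  G: 102 − 44.88 = 57.12 → 57
  B: 140 + 0.44×(0−140) = 140 − 61.6 = 78.4 → 78
rgb(60, 57, 78) = #3C394E.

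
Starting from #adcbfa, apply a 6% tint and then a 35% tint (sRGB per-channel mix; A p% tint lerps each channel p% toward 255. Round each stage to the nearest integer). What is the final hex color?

#cddffc

#adcbfa is rgb(173, 203, 250).
A 6% tint moves each channel 6% toward 255:
  R: 173 + 4.92 = 177.92 → 178
  G: 203 + 0.06×(255−203) = 203 + 3.12 = 206.12 → 206
  B: 250 + 0.3 = 250.3 → 250
After the tint: rgb(178, 206, 250) = #b2cefa.
Per channel, c → c + 0.35(255 − c):
  R: 178 + 26.95 = 204.95 → 205
  G: 206 + 17.15 = 223.15 → 223
  B: 250 + 1.75 = 251.75 → 252
rgb(205, 223, 252) = #cddffc.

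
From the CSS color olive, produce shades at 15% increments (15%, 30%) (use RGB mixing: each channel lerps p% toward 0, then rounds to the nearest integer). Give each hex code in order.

#6d6d00, #5a5a00

CSS olive is rgb(128, 128, 0).
15%: (128 − 19.2 = 108.8→109, 128 − 19.2 = 108.8→109, 0→0) → #6d6d00
30%: (128 − 38.4 = 89.6→90, 128 − 38.4 = 89.6→90, 0→0) → #5a5a00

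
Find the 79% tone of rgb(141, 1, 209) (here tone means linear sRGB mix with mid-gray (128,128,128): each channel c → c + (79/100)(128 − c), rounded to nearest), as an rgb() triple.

rgb(131, 101, 145)

Lerp each channel 79% toward 128:
  R: 141 + 0.79×(128−141) = 141 − 10.27 = 130.73 → 131
  G: 1 + 0.79×(128−1) = 1 + 100.33 = 101.33 → 101
  B: 209 + 0.79×(128−209) = 209 − 63.99 = 145.01 → 145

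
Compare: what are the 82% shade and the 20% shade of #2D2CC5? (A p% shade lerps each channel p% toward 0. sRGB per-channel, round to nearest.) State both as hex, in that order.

#2D2CC5 is rgb(45, 44, 197).
82% shade:
  R: 45 − 36.9 = 8.1 → 8
  G: 44 − 36.08 = 7.92 → 8
  B: 197 + 0.82×(0−197) = 197 − 161.54 = 35.46 → 35
  → #080823
20% shade:
  R: 45 − 9 = 36 → 36
  G: 44 + 0.2×(0−44) = 44 − 8.8 = 35.2 → 35
  B: 197 + 0.2×(0−197) = 197 − 39.4 = 157.6 → 158
  → #24239E

#080823, #24239E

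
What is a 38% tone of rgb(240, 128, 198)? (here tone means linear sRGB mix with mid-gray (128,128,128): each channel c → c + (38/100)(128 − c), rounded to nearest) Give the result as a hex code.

#c580ab

Lerp each channel 38% toward 128:
  R: 240 + 0.38×(128−240) = 240 − 42.56 = 197.44 → 197
  G: 128 + 0.38×(128−128) = 128 + 0 = 128 → 128
  B: 198 + 0.38×(128−198) = 198 − 26.6 = 171.4 → 171
rgb(197, 128, 171) = #c580ab.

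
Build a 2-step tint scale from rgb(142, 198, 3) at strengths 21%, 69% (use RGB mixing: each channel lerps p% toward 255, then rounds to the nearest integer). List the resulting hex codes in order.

#a6d238, #dcedb1

21%: (142 + 23.73 = 165.73→166, 198 + 11.97 = 209.97→210, 3 + 52.92 = 55.92→56) → #a6d238
69%: (142 + 77.97 = 219.97→220, 198 + 39.33 = 237.33→237, 3 + 173.88 = 176.88→177) → #dcedb1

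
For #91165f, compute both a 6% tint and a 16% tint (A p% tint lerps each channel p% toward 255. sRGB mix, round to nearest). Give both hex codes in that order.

#91165f is rgb(145, 22, 95).
6% tint:
  R: 145 + 0.06×(255−145) = 145 + 6.6 = 151.6 → 152
  G: 22 + 13.98 = 35.98 → 36
  B: 95 + 0.06×(255−95) = 95 + 9.6 = 104.6 → 105
  → #982469
16% tint:
  R: 145 + 0.16×(255−145) = 145 + 17.6 = 162.6 → 163
  G: 22 + 0.16×(255−22) = 22 + 37.28 = 59.28 → 59
  B: 95 + 0.16×(255−95) = 95 + 25.6 = 120.6 → 121
  → #a33b79

#982469, #a33b79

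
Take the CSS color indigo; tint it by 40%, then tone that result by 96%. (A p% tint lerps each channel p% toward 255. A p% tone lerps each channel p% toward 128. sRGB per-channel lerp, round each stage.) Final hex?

CSS indigo is rgb(75, 0, 130).
Lerp each channel 40% toward 255:
  R: 75 + 0.4×(255−75) = 75 + 72 = 147 → 147
  G: 0 + 102 = 102 → 102
  B: 130 + 50 = 180 → 180
After the tint: rgb(147, 102, 180) = #9366b4.
A 96% tone moves each channel 96% toward 128:
  R: 147 + 0.96×(128−147) = 147 − 18.24 = 128.76 → 129
  G: 102 + 0.96×(128−102) = 102 + 24.96 = 126.96 → 127
  B: 180 + 0.96×(128−180) = 180 − 49.92 = 130.08 → 130
rgb(129, 127, 130) = #817f82.

#817f82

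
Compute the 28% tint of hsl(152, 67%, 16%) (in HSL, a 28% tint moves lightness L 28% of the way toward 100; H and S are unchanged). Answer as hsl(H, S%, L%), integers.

hsl(152, 67%, 40%)

L moves 28% from 16 toward 100: 16 + 23.52 = 39.52 → 40.
H and S are unchanged.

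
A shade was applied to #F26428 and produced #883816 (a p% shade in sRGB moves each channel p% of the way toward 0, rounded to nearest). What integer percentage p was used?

44%

#F26428 is rgb(242, 100, 40); #883816 is rgb(136, 56, 22).
On the R channel (widest range): 136 ≈ 242 + (p/100)(0 − 242), so p ≈ 100×(136 − 242)/(0 − 242) = -10600/-242 = 43.80.
p = 44 reproduces all three channels after rounding.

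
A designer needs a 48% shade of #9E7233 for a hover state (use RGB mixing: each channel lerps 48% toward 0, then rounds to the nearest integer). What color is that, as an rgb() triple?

rgb(82, 59, 27)

#9E7233 is rgb(158, 114, 51).
Per channel, c → c + 0.48(0 − c):
  R: 158 + 0.48×(0−158) = 158 − 75.84 = 82.16 → 82
  G: 114 + 0.48×(0−114) = 114 − 54.72 = 59.28 → 59
  B: 51 + 0.48×(0−51) = 51 − 24.48 = 26.52 → 27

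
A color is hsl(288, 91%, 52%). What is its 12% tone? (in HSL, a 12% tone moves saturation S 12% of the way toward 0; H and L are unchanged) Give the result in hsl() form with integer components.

S moves 12% from 91 toward 0: 91 − 10.92 = 80.08 → 80.
H and L are unchanged.

hsl(288, 80%, 52%)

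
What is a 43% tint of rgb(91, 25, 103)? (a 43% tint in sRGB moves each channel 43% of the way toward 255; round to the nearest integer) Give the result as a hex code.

#A27CA8

A 43% tint moves each channel 43% toward 255:
  R: 91 + 0.43×(255−91) = 91 + 70.52 = 161.52 → 162
  G: 25 + 98.9 = 123.9 → 124
  B: 103 + 0.43×(255−103) = 103 + 65.36 = 168.36 → 168
rgb(162, 124, 168) = #A27CA8.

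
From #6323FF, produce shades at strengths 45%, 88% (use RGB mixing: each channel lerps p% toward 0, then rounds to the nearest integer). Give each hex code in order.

#6323FF is rgb(99, 35, 255).
45%: (99 − 44.55 = 54.45→54, 35 − 15.75 = 19.25→19, 255 − 114.75 = 140.25→140) → #36138C
88%: (99 − 87.12 = 11.88→12, 35 − 30.8 = 4.2→4, 255 − 224.4 = 30.6→31) → #0C041F

#36138C, #0C041F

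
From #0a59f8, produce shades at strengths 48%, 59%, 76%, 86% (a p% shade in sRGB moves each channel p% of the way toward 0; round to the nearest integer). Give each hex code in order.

#052e81, #042466, #02153c, #010c23

#0a59f8 is rgb(10, 89, 248).
48%: (10 − 4.8 = 5.2→5, 89 − 42.72 = 46.28→46, 248 − 119.04 = 128.96→129) → #052e81
59%: (10 − 5.9 = 4.1→4, 89 − 52.51 = 36.49→36, 248 − 146.32 = 101.68→102) → #042466
76%: (10 − 7.6 = 2.4→2, 89 − 67.64 = 21.36→21, 248 − 188.48 = 59.52→60) → #02153c
86%: (10 − 8.6 = 1.4→1, 89 − 76.54 = 12.46→12, 248 − 213.28 = 34.72→35) → #010c23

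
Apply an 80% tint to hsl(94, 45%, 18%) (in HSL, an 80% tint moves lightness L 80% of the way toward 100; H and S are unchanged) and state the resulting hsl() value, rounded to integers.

hsl(94, 45%, 84%)

L moves 80% from 18 toward 100: 18 + 65.6 = 83.6 → 84.
H and S are unchanged.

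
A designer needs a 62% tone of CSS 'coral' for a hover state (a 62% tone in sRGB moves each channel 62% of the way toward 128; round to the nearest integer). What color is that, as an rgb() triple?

rgb(176, 128, 110)

CSS coral is rgb(255, 127, 80).
Lerp each channel 62% toward 128:
  R: 255 − 78.74 = 176.26 → 176
  G: 127 + 0.62 = 127.62 → 128
  B: 80 + 0.62×(128−80) = 80 + 29.76 = 109.76 → 110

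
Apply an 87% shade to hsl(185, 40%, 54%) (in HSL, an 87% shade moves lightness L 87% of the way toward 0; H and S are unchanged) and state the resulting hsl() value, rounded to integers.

L moves 87% from 54 toward 0: 54 − 46.98 = 7.02 → 7.
H and S are unchanged.

hsl(185, 40%, 7%)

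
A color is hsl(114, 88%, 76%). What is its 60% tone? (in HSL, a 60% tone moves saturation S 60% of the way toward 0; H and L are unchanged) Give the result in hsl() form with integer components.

hsl(114, 35%, 76%)

S moves 60% from 88 toward 0: 88 − 52.8 = 35.2 → 35.
H and L are unchanged.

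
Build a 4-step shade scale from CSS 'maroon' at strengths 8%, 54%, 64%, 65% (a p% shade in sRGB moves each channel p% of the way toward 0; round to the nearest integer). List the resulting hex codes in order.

#760000, #3B0000, #2E0000, #2D0000

CSS maroon is rgb(128, 0, 0).
8%: (128 − 10.24 = 117.76→118, 0→0, 0→0) → #760000
54%: (128 − 69.12 = 58.88→59, 0→0, 0→0) → #3B0000
64%: (128 − 81.92 = 46.08→46, 0→0, 0→0) → #2E0000
65%: (128 − 83.2 = 44.8→45, 0→0, 0→0) → #2D0000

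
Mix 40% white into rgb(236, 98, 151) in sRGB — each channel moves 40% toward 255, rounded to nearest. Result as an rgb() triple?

Per channel, c → c + 0.4(255 − c):
  R: 236 + 0.4×(255−236) = 236 + 7.6 = 243.6 → 244
  G: 98 + 0.4×(255−98) = 98 + 62.8 = 160.8 → 161
  B: 151 + 0.4×(255−151) = 151 + 41.6 = 192.6 → 193

rgb(244, 161, 193)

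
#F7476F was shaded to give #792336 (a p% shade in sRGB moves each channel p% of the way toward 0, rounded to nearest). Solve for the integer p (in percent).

51%

#F7476F is rgb(247, 71, 111); #792336 is rgb(121, 35, 54).
On the R channel (widest range): 121 ≈ 247 + (p/100)(0 − 247), so p ≈ 100×(121 − 247)/(0 − 247) = -12600/-247 = 51.01.
p = 51 reproduces all three channels after rounding.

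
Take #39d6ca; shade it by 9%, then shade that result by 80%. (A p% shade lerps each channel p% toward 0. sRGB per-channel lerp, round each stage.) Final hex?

#39d6ca is rgb(57, 214, 202).
A 9% shade moves each channel 9% toward 0:
  R: 57 − 5.13 = 51.87 → 52
  G: 214 + 0.09×(0−214) = 214 − 19.26 = 194.74 → 195
  B: 202 − 18.18 = 183.82 → 184
After the shade: rgb(52, 195, 184) = #34c3b8.
An 80% shade moves each channel 80% toward 0:
  R: 52 + 0.8×(0−52) = 52 − 41.6 = 10.4 → 10
  G: 195 − 156 = 39 → 39
  B: 184 − 147.2 = 36.8 → 37
rgb(10, 39, 37) = #0a2725.

#0a2725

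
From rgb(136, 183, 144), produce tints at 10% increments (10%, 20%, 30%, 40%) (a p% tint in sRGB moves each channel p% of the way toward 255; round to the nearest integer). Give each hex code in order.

10%: (136 + 11.9 = 147.9→148, 183 + 7.2 = 190.2→190, 144 + 11.1 = 155.1→155) → #94be9b
20%: (136 + 23.8 = 159.8→160, 183 + 14.4 = 197.4→197, 144 + 22.2 = 166.2→166) → #a0c5a6
30%: (136 + 35.7 = 171.7→172, 183 + 21.6 = 204.6→205, 144 + 33.3 = 177.3→177) → #accdb1
40%: (136 + 47.6 = 183.6→184, 183 + 28.8 = 211.8→212, 144 + 44.4 = 188.4→188) → #b8d4bc

#94be9b, #a0c5a6, #accdb1, #b8d4bc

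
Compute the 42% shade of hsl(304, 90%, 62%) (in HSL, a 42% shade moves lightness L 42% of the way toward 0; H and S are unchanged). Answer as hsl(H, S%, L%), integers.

L moves 42% from 62 toward 0: 62 − 26.04 = 35.96 → 36.
H and S are unchanged.

hsl(304, 90%, 36%)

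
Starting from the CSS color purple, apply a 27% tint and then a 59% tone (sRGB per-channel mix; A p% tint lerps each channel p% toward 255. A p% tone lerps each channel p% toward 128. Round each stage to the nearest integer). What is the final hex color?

#8E688E

CSS purple is rgb(128, 0, 128).
Lerp each channel 27% toward 255:
  R: 128 + 34.29 = 162.29 → 162
  G: 0 + 0.27×(255−0) = 0 + 68.85 = 68.85 → 69
  B: 128 + 0.27×(255−128) = 128 + 34.29 = 162.29 → 162
After the tint: rgb(162, 69, 162) = #A245A2.
Lerp each channel 59% toward 128:
  R: 162 + 0.59×(128−162) = 162 − 20.06 = 141.94 → 142
  G: 69 + 0.59×(128−69) = 69 + 34.81 = 103.81 → 104
  B: 162 + 0.59×(128−162) = 162 − 20.06 = 141.94 → 142
rgb(142, 104, 142) = #8E688E.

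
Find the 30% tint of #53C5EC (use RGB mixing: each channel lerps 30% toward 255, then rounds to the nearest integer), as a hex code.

#53C5EC is rgb(83, 197, 236).
Lerp each channel 30% toward 255:
  R: 83 + 51.6 = 134.6 → 135
  G: 197 + 17.4 = 214.4 → 214
  B: 236 + 5.7 = 241.7 → 242
rgb(135, 214, 242) = #87D6F2.

#87D6F2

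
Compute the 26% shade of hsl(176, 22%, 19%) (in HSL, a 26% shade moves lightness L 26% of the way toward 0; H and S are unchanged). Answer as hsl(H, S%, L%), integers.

hsl(176, 22%, 14%)

L moves 26% from 19 toward 0: 19 − 4.94 = 14.06 → 14.
H and S are unchanged.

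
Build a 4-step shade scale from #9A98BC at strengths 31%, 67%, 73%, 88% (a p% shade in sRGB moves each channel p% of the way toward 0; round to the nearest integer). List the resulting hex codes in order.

#6A6982, #33323E, #2A2933, #121217

#9A98BC is rgb(154, 152, 188).
31%: (154 − 47.74 = 106.26→106, 152 − 47.12 = 104.88→105, 188 − 58.28 = 129.72→130) → #6A6982
67%: (154 − 103.18 = 50.82→51, 152 − 101.84 = 50.16→50, 188 − 125.96 = 62.04→62) → #33323E
73%: (154 − 112.42 = 41.58→42, 152 − 110.96 = 41.04→41, 188 − 137.24 = 50.76→51) → #2A2933
88%: (154 − 135.52 = 18.48→18, 152 − 133.76 = 18.24→18, 188 − 165.44 = 22.56→23) → #121217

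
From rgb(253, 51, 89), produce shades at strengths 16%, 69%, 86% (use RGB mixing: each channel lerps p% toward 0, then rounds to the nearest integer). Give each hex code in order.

16%: (253 − 40.48 = 212.52→213, 51 − 8.16 = 42.84→43, 89 − 14.24 = 74.76→75) → #d52b4b
69%: (253 − 174.57 = 78.43→78, 51 − 35.19 = 15.81→16, 89 − 61.41 = 27.59→28) → #4e101c
86%: (253 − 217.58 = 35.42→35, 51 − 43.86 = 7.14→7, 89 − 76.54 = 12.46→12) → #23070c

#d52b4b, #4e101c, #23070c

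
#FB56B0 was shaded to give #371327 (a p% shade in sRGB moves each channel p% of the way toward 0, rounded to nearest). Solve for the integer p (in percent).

78%

#FB56B0 is rgb(251, 86, 176); #371327 is rgb(55, 19, 39).
On the R channel (widest range): 55 ≈ 251 + (p/100)(0 − 251), so p ≈ 100×(55 − 251)/(0 − 251) = -19600/-251 = 78.09.
p = 78 reproduces all three channels after rounding.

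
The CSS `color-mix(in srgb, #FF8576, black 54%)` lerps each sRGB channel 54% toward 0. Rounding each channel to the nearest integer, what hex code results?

#753D36

#FF8576 is rgb(255, 133, 118).
Per channel, c → c + 0.54(0 − c):
  R: 255 + 0.54×(0−255) = 255 − 137.7 = 117.3 → 117
  G: 133 + 0.54×(0−133) = 133 − 71.82 = 61.18 → 61
  B: 118 − 63.72 = 54.28 → 54
rgb(117, 61, 54) = #753D36.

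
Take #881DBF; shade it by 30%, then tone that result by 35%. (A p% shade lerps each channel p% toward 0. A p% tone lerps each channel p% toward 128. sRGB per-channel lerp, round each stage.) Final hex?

#6B3A84

#881DBF is rgb(136, 29, 191).
A 30% shade moves each channel 30% toward 0:
  R: 136 + 0.3×(0−136) = 136 − 40.8 = 95.2 → 95
  G: 29 + 0.3×(0−29) = 29 − 8.7 = 20.3 → 20
  B: 191 + 0.3×(0−191) = 191 − 57.3 = 133.7 → 134
After the shade: rgb(95, 20, 134) = #5F1486.
Per channel, c → c + 0.35(128 − c):
  R: 95 + 11.55 = 106.55 → 107
  G: 20 + 0.35×(128−20) = 20 + 37.8 = 57.8 → 58
  B: 134 + 0.35×(128−134) = 134 − 2.1 = 131.9 → 132
rgb(107, 58, 132) = #6B3A84.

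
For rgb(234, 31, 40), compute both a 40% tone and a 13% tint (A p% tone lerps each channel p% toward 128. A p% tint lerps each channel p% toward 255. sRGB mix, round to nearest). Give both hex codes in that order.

40% tone:
  R: 234 + 0.4×(128−234) = 234 − 42.4 = 191.6 → 192
  G: 31 + 0.4×(128−31) = 31 + 38.8 = 69.8 → 70
  B: 40 + 35.2 = 75.2 → 75
  → #c0464b
13% tint:
  R: 234 + 2.73 = 236.73 → 237
  G: 31 + 0.13×(255−31) = 31 + 29.12 = 60.12 → 60
  B: 40 + 27.95 = 67.95 → 68
  → #ed3c44

#c0464b, #ed3c44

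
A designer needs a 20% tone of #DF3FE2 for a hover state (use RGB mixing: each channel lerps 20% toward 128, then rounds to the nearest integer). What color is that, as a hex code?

#DF3FE2 is rgb(223, 63, 226).
Lerp each channel 20% toward 128:
  R: 223 − 19 = 204 → 204
  G: 63 + 13 = 76 → 76
  B: 226 − 19.6 = 206.4 → 206
rgb(204, 76, 206) = #CC4CCE.

#CC4CCE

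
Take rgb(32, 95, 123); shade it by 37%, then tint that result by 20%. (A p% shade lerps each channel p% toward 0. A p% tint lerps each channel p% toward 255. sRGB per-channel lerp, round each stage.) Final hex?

#436371

Lerp each channel 37% toward 0:
  R: 32 + 0.37×(0−32) = 32 − 11.84 = 20.16 → 20
  G: 95 − 35.15 = 59.85 → 60
  B: 123 + 0.37×(0−123) = 123 − 45.51 = 77.49 → 77
After the shade: rgb(20, 60, 77) = #143c4d.
A 20% tint moves each channel 20% toward 255:
  R: 20 + 0.2×(255−20) = 20 + 47 = 67 → 67
  G: 60 + 0.2×(255−60) = 60 + 39 = 99 → 99
  B: 77 + 35.6 = 112.6 → 113
rgb(67, 99, 113) = #436371.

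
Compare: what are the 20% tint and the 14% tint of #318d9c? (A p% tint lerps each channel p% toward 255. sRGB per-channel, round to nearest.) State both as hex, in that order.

#318d9c is rgb(49, 141, 156).
20% tint:
  R: 49 + 41.2 = 90.2 → 90
  G: 141 + 0.2×(255−141) = 141 + 22.8 = 163.8 → 164
  B: 156 + 19.8 = 175.8 → 176
  → #5aa4b0
14% tint:
  R: 49 + 0.14×(255−49) = 49 + 28.84 = 77.84 → 78
  G: 141 + 15.96 = 156.96 → 157
  B: 156 + 13.86 = 169.86 → 170
  → #4e9daa

#5aa4b0, #4e9daa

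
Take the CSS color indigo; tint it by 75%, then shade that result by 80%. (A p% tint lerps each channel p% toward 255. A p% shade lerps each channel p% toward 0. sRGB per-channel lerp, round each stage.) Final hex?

CSS indigo is rgb(75, 0, 130).
Lerp each channel 75% toward 255:
  R: 75 + 135 = 210 → 210
  G: 0 + 191.25 = 191.25 → 191
  B: 130 + 93.75 = 223.75 → 224
After the tint: rgb(210, 191, 224) = #D2BFE0.
Lerp each channel 80% toward 0:
  R: 210 − 168 = 42 → 42
  G: 191 − 152.8 = 38.2 → 38
  B: 224 − 179.2 = 44.8 → 45
rgb(42, 38, 45) = #2A262D.

#2A262D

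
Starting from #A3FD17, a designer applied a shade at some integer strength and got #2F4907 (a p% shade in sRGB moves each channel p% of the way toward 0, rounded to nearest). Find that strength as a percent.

#A3FD17 is rgb(163, 253, 23); #2F4907 is rgb(47, 73, 7).
On the G channel (widest range): 73 ≈ 253 + (p/100)(0 − 253), so p ≈ 100×(73 − 253)/(0 − 253) = -18000/-253 = 71.15.
p = 71 reproduces all three channels after rounding.

71%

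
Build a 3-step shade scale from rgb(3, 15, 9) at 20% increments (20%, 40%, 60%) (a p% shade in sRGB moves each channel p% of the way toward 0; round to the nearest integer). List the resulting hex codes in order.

20%: (3 − 0.6 = 2.4→2, 15 − 3 = 12→12, 9 − 1.8 = 7.2→7) → #020C07
40%: (3 − 1.2 = 1.8→2, 15 − 6 = 9→9, 9 − 3.6 = 5.4→5) → #020905
60%: (3 − 1.8 = 1.2→1, 15 − 9 = 6→6, 9 − 5.4 = 3.6→4) → #010604

#020C07, #020905, #010604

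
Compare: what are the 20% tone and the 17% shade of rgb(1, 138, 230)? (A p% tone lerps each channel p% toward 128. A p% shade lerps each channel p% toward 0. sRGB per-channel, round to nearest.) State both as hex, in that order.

#1A88D2, #0173BF

20% tone:
  R: 1 + 0.2×(128−1) = 1 + 25.4 = 26.4 → 26
  G: 138 + 0.2×(128−138) = 138 − 2 = 136 → 136
  B: 230 + 0.2×(128−230) = 230 − 20.4 = 209.6 → 210
  → #1A88D2
17% shade:
  R: 1 − 0.17 = 0.83 → 1
  G: 138 − 23.46 = 114.54 → 115
  B: 230 − 39.1 = 190.9 → 191
  → #0173BF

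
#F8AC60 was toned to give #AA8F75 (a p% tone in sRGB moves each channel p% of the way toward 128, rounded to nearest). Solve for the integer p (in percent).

65%

#F8AC60 is rgb(248, 172, 96); #AA8F75 is rgb(170, 143, 117).
On the R channel (widest range): 170 ≈ 248 + (p/100)(128 − 248), so p ≈ 100×(170 − 248)/(128 − 248) = -7800/-120 = 65.00.
p = 65 reproduces all three channels after rounding.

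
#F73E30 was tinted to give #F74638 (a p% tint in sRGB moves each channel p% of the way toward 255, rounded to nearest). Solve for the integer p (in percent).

4%

#F73E30 is rgb(247, 62, 48); #F74638 is rgb(247, 70, 56).
On the B channel (widest range): 56 ≈ 48 + (p/100)(255 − 48), so p ≈ 100×(56 − 48)/(255 − 48) = 800/207 = 3.86.
p = 4 reproduces all three channels after rounding.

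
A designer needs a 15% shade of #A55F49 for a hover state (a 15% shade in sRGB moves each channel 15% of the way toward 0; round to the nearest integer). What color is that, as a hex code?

#8C513E

#A55F49 is rgb(165, 95, 73).
Lerp each channel 15% toward 0:
  R: 165 − 24.75 = 140.25 → 140
  G: 95 + 0.15×(0−95) = 95 − 14.25 = 80.75 → 81
  B: 73 − 10.95 = 62.05 → 62
rgb(140, 81, 62) = #8C513E.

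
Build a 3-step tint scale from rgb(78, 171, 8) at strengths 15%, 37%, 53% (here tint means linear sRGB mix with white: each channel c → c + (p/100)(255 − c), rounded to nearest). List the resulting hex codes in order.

15%: (78 + 26.55 = 104.55→105, 171 + 12.6 = 183.6→184, 8 + 37.05 = 45.05→45) → #69b82d
37%: (78 + 65.49 = 143.49→143, 171 + 31.08 = 202.08→202, 8 + 91.39 = 99.39→99) → #8fca63
53%: (78 + 93.81 = 171.81→172, 171 + 44.52 = 215.52→216, 8 + 130.91 = 138.91→139) → #acd88b

#69b82d, #8fca63, #acd88b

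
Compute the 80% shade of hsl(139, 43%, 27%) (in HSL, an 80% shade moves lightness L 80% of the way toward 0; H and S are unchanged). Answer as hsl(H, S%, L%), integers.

L moves 80% from 27 toward 0: 27 − 21.6 = 5.4 → 5.
H and S are unchanged.

hsl(139, 43%, 5%)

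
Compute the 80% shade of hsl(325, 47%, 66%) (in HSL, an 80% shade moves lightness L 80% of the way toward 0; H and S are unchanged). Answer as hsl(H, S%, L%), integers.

L moves 80% from 66 toward 0: 66 − 52.8 = 13.2 → 13.
H and S are unchanged.

hsl(325, 47%, 13%)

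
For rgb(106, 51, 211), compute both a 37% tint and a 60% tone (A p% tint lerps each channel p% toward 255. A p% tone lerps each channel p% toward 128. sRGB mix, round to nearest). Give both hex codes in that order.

37% tint:
  R: 106 + 0.37×(255−106) = 106 + 55.13 = 161.13 → 161
  G: 51 + 75.48 = 126.48 → 126
  B: 211 + 0.37×(255−211) = 211 + 16.28 = 227.28 → 227
  → #A17EE3
60% tone:
  R: 106 + 13.2 = 119.2 → 119
  G: 51 + 0.6×(128−51) = 51 + 46.2 = 97.2 → 97
  B: 211 − 49.8 = 161.2 → 161
  → #7761A1

#A17EE3, #7761A1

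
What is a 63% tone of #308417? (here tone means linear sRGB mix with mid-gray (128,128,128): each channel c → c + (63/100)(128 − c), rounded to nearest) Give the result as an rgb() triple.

rgb(98, 129, 89)

#308417 is rgb(48, 132, 23).
A 63% tone moves each channel 63% toward 128:
  R: 48 + 50.4 = 98.4 → 98
  G: 132 + 0.63×(128−132) = 132 − 2.52 = 129.48 → 129
  B: 23 + 0.63×(128−23) = 23 + 66.15 = 89.15 → 89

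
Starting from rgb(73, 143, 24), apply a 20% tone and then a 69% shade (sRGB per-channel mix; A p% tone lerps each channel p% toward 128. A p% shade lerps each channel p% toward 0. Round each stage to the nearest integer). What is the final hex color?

Lerp each channel 20% toward 128:
  R: 73 + 0.2×(128−73) = 73 + 11 = 84 → 84
  G: 143 + 0.2×(128−143) = 143 − 3 = 140 → 140
  B: 24 + 0.2×(128−24) = 24 + 20.8 = 44.8 → 45
After the tone: rgb(84, 140, 45) = #548C2D.
Per channel, c → c + 0.69(0 − c):
  R: 84 + 0.69×(0−84) = 84 − 57.96 = 26.04 → 26
  G: 140 − 96.6 = 43.4 → 43
  B: 45 − 31.05 = 13.95 → 14
rgb(26, 43, 14) = #1A2B0E.

#1A2B0E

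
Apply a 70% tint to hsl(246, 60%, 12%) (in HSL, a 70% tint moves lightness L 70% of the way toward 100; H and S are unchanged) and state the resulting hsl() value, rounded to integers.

L moves 70% from 12 toward 100: 12 + 61.6 = 73.6 → 74.
H and S are unchanged.

hsl(246, 60%, 74%)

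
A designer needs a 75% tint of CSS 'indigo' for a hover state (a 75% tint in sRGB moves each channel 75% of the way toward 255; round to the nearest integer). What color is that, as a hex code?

CSS indigo is rgb(75, 0, 130).
Lerp each channel 75% toward 255:
  R: 75 + 0.75×(255−75) = 75 + 135 = 210 → 210
  G: 0 + 191.25 = 191.25 → 191
  B: 130 + 0.75×(255−130) = 130 + 93.75 = 223.75 → 224
rgb(210, 191, 224) = #d2bfe0.

#d2bfe0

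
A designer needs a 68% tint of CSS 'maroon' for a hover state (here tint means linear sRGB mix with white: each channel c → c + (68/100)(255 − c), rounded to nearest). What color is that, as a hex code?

CSS maroon is rgb(128, 0, 0).
A 68% tint moves each channel 68% toward 255:
  R: 128 + 0.68×(255−128) = 128 + 86.36 = 214.36 → 214
  G: 0 + 173.4 = 173.4 → 173
  B: 0 + 0.68×(255−0) = 0 + 173.4 = 173.4 → 173
rgb(214, 173, 173) = #D6ADAD.

#D6ADAD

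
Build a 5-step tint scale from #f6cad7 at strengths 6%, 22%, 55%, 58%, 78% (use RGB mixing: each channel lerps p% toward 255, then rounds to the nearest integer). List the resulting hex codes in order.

#f6cad7 is rgb(246, 202, 215).
6%: (246 + 0.54 = 246.54→247, 202 + 3.18 = 205.18→205, 215 + 2.4 = 217.4→217) → #f7cdd9
22%: (246 + 1.98 = 247.98→248, 202 + 11.66 = 213.66→214, 215 + 8.8 = 223.8→224) → #f8d6e0
55%: (246 + 4.95 = 250.95→251, 202 + 29.15 = 231.15→231, 215 + 22 = 237→237) → #fbe7ed
58%: (246 + 5.22 = 251.22→251, 202 + 30.74 = 232.74→233, 215 + 23.2 = 238.2→238) → #fbe9ee
78%: (246 + 7.02 = 253.02→253, 202 + 41.34 = 243.34→243, 215 + 31.2 = 246.2→246) → #fdf3f6

#f7cdd9, #f8d6e0, #fbe7ed, #fbe9ee, #fdf3f6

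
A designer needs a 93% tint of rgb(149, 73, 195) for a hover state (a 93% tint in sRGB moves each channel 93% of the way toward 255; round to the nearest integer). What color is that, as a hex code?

Per channel, c → c + 0.93(255 − c):
  R: 149 + 0.93×(255−149) = 149 + 98.58 = 247.58 → 248
  G: 73 + 0.93×(255−73) = 73 + 169.26 = 242.26 → 242
  B: 195 + 55.8 = 250.8 → 251
rgb(248, 242, 251) = #f8f2fb.

#f8f2fb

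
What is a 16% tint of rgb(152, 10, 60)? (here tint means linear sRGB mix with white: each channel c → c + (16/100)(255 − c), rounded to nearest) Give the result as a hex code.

#a8315b

Per channel, c → c + 0.16(255 − c):
  R: 152 + 0.16×(255−152) = 152 + 16.48 = 168.48 → 168
  G: 10 + 0.16×(255−10) = 10 + 39.2 = 49.2 → 49
  B: 60 + 31.2 = 91.2 → 91
rgb(168, 49, 91) = #a8315b.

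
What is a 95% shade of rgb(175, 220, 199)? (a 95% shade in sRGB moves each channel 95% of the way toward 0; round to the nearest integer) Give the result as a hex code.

A 95% shade moves each channel 95% toward 0:
  R: 175 + 0.95×(0−175) = 175 − 166.25 = 8.75 → 9
  G: 220 − 209 = 11 → 11
  B: 199 − 189.05 = 9.95 → 10
rgb(9, 11, 10) = #090b0a.

#090b0a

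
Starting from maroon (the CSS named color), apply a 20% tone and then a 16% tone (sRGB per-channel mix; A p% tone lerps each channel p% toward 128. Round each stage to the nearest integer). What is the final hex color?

CSS maroon is rgb(128, 0, 0).
Lerp each channel 20% toward 128:
  R: 128 + 0.2×(128−128) = 128 + 0 = 128 → 128
  G: 0 + 0.2×(128−0) = 0 + 25.6 = 25.6 → 26
  B: 0 + 25.6 = 25.6 → 26
After the tone: rgb(128, 26, 26) = #801A1A.
Lerp each channel 16% toward 128:
  R: 128 + 0.16×(128−128) = 128 + 0 = 128 → 128
  G: 26 + 0.16×(128−26) = 26 + 16.32 = 42.32 → 42
  B: 26 + 16.32 = 42.32 → 42
rgb(128, 42, 42) = #802A2A.

#802A2A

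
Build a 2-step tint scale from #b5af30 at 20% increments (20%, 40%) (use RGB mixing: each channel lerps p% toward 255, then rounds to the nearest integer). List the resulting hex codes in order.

#c4bf59, #d3cf83

#b5af30 is rgb(181, 175, 48).
20%: (181 + 14.8 = 195.8→196, 175 + 16 = 191→191, 48 + 41.4 = 89.4→89) → #c4bf59
40%: (181 + 29.6 = 210.6→211, 175 + 32 = 207→207, 48 + 82.8 = 130.8→131) → #d3cf83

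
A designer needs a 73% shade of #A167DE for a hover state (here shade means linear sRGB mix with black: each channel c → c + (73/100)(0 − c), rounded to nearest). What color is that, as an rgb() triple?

rgb(43, 28, 60)

#A167DE is rgb(161, 103, 222).
A 73% shade moves each channel 73% toward 0:
  R: 161 − 117.53 = 43.47 → 43
  G: 103 + 0.73×(0−103) = 103 − 75.19 = 27.81 → 28
  B: 222 + 0.73×(0−222) = 222 − 162.06 = 59.94 → 60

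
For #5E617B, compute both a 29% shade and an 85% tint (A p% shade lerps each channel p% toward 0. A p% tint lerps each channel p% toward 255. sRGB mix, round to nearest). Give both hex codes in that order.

#434557, #E7E7EB

#5E617B is rgb(94, 97, 123).
29% shade:
  R: 94 + 0.29×(0−94) = 94 − 27.26 = 66.74 → 67
  G: 97 + 0.29×(0−97) = 97 − 28.13 = 68.87 → 69
  B: 123 − 35.67 = 87.33 → 87
  → #434557
85% tint:
  R: 94 + 0.85×(255−94) = 94 + 136.85 = 230.85 → 231
  G: 97 + 0.85×(255−97) = 97 + 134.3 = 231.3 → 231
  B: 123 + 112.2 = 235.2 → 235
  → #E7E7EB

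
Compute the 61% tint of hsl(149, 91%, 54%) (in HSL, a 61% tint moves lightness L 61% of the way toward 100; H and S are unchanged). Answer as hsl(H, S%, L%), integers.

hsl(149, 91%, 82%)

L moves 61% from 54 toward 100: 54 + 28.06 = 82.06 → 82.
H and S are unchanged.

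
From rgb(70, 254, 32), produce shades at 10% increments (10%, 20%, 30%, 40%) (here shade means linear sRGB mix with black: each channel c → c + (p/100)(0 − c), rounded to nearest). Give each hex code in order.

10%: (70 − 7 = 63→63, 254 − 25.4 = 228.6→229, 32 − 3.2 = 28.8→29) → #3FE51D
20%: (70 − 14 = 56→56, 254 − 50.8 = 203.2→203, 32 − 6.4 = 25.6→26) → #38CB1A
30%: (70 − 21 = 49→49, 254 − 76.2 = 177.8→178, 32 − 9.6 = 22.4→22) → #31B216
40%: (70 − 28 = 42→42, 254 − 101.6 = 152.4→152, 32 − 12.8 = 19.2→19) → #2A9813

#3FE51D, #38CB1A, #31B216, #2A9813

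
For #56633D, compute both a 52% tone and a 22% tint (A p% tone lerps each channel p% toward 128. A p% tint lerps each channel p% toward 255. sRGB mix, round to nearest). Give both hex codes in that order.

#56633D is rgb(86, 99, 61).
52% tone:
  R: 86 + 21.84 = 107.84 → 108
  G: 99 + 0.52×(128−99) = 99 + 15.08 = 114.08 → 114
  B: 61 + 0.52×(128−61) = 61 + 34.84 = 95.84 → 96
  → #6C7260
22% tint:
  R: 86 + 37.18 = 123.18 → 123
  G: 99 + 0.22×(255−99) = 99 + 34.32 = 133.32 → 133
  B: 61 + 0.22×(255−61) = 61 + 42.68 = 103.68 → 104
  → #7B8568

#6C7260, #7B8568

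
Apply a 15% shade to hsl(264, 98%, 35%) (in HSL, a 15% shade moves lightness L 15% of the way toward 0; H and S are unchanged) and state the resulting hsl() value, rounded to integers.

L moves 15% from 35 toward 0: 35 − 5.25 = 29.75 → 30.
H and S are unchanged.

hsl(264, 98%, 30%)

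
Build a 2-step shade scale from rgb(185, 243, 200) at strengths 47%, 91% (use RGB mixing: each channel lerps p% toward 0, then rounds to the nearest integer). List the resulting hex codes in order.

#62816A, #111612

47%: (185 − 86.95 = 98.05→98, 243 − 114.21 = 128.79→129, 200 − 94 = 106→106) → #62816A
91%: (185 − 168.35 = 16.65→17, 243 − 221.13 = 21.87→22, 200 − 182 = 18→18) → #111612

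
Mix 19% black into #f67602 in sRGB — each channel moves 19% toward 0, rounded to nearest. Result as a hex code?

#c76002

#f67602 is rgb(246, 118, 2).
A 19% shade moves each channel 19% toward 0:
  R: 246 + 0.19×(0−246) = 246 − 46.74 = 199.26 → 199
  G: 118 − 22.42 = 95.58 → 96
  B: 2 + 0.19×(0−2) = 2 − 0.38 = 1.62 → 2
rgb(199, 96, 2) = #c76002.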